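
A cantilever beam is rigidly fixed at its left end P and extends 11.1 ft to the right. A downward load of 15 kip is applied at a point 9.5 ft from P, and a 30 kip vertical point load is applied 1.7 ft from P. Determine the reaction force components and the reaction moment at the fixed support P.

P_x = 0, P_y = 45.00 kip, M_P = 193.5 kip·ft

ΣF_x = 0: P_x = 0.
ΣF_y = 0: P_y − 15 − 30 = 0 → P_y = 45.00 kip.
ΣM about P: M_P − 15·9.5 − 30·1.7 = 0 → M_P = 193.5 kip·ft.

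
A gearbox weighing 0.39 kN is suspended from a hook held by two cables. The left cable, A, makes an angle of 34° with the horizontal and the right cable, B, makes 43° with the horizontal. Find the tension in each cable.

T_A = 0.2927 kN, T_B = 0.3318 kN

ΣF_x = 0: −T_A·cos34° + T_B·cos43° = 0 → T_B = 1.13357·T_A.
ΣF_y = 0: T_A·sin34° + T_B·sin43° = 0.39.
Substitute: T_A·(0.559193 + 1.13357·0.681998) = 0.39 → T_A = 0.29273 ≈ 0.2927 kN.
Then T_B = 1.13357 × 0.29273 = 0.3318 kN.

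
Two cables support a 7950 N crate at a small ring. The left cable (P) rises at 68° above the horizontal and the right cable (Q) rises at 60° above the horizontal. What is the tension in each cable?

ΣF_x = 0: −T_P·cos68° + T_Q·cos60° = 0 → T_Q = 0.749213·T_P.
ΣF_y = 0: T_P·sin68° + T_Q·sin60° = 7950.
Substitute: T_P·(0.927184 + 0.749213·0.866025) = 7950 → T_P = 5044.35 ≈ 5044 N.
Then T_Q = 0.749213 × 5044.35 = 3779 N.

T_P = 5044 N, T_Q = 3779 N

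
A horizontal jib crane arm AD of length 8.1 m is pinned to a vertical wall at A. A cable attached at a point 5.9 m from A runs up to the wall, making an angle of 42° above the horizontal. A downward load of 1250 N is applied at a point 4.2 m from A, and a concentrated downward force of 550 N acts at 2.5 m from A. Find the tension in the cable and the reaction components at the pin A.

ΣM about A: T·sin42°·5.9 − 1250·4.2 − 550·2.5 = 0 → T = 6625/(5.9·0.669131) = 1678.12 ≈ 1678 N.
ΣF_x = 0: A_x − T·cos42° = 0 → A_x = 1678.12 × 0.743145 = 1247 N.
ΣF_y = 0: A_y + T·sin42° − 1250 − 550 = 0 → A_y = 1800 − 1678.12 × 0.669131 = 677.1 N.

T = 1678 N, A_x = 1247 N, A_y = 677.1 N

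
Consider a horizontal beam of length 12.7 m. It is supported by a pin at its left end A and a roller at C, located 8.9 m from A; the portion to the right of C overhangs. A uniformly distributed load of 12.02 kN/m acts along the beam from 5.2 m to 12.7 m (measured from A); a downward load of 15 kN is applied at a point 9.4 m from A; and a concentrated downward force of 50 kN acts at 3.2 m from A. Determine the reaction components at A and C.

A_x = 0, A_y = 30.67 kN, C_y = 124.5 kN

Resultant of the distributed load: 12.02 × 7.5 = 90.15 kN at 8.95 m from A.
ΣM about A: C_y·8.9 − (12.02·7.5)·8.95 − 15·9.4 − 50·3.2 = 0 → C_y = 1107.8425/8.9 = 124.477 ≈ 124.5 kN.
ΣF_y = 0: A_y + 124.477 − 12.02·7.5 − 15 − 50 = 0 → A_y = 30.67 kN.
ΣF_x = 0: no horizontal applied forces, so A_x = 0.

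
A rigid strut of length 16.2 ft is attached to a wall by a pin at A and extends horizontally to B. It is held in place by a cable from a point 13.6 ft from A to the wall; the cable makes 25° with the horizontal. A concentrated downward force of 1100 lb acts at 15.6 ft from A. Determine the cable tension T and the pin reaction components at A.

T = 2986 lb, A_x = 2706 lb, A_y = -161.8 lb

ΣM about A: T·sin25°·13.6 − 1100·15.6 = 0 → T = 17160/(13.6·0.422618) = 2985.59 ≈ 2986 lb.
ΣF_x = 0: A_x − T·cos25° = 0 → A_x = 2985.59 × 0.906308 = 2706 lb.
ΣF_y = 0: A_y + T·sin25° − 1100 = 0 → A_y = 1100 − 2985.59 × 0.422618 = -161.8 lb.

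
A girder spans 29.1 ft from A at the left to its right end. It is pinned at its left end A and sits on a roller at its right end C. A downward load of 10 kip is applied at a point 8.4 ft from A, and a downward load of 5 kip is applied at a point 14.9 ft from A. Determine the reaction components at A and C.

A_x = 0, A_y = 9.553 kip, C_y = 5.447 kip

ΣM about A: C_y·29.1 − 10·8.4 − 5·14.9 = 0 → C_y = 158.5/29.1 = 5.44674 ≈ 5.447 kip.
ΣF_y = 0: A_y + 5.44674 − 10 − 5 = 0 → A_y = 9.553 kip.
ΣF_x = 0: no horizontal applied forces, so A_x = 0.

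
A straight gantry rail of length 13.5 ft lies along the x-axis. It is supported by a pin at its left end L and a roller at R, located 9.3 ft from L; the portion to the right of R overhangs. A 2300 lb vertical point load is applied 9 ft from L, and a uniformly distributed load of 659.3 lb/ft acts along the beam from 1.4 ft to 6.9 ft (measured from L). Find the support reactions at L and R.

L_x = 0, L_y = 2082 lb, R_y = 3844 lb

Resultant of the distributed load: 659.3 × 5.5 = 3626.15 lb at 4.15 ft from L.
ΣM about L: R_y·9.3 − 2300·9 − (659.3·5.5)·4.15 = 0 → R_y = 35748.5225/9.3 = 3843.93 ≈ 3844 lb.
ΣF_y = 0: L_y + 3843.93 − 2300 − 659.3·5.5 = 0 → L_y = 2082 lb.
ΣF_x = 0: no horizontal applied forces, so L_x = 0.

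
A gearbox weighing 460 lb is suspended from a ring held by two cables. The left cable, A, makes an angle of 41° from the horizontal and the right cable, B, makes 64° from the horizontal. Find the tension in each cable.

T_A = 208.8 lb, T_B = 359.4 lb

ΣF_x = 0: −T_A·cos41° + T_B·cos64° = 0 → T_B = 1.72162·T_A.
ΣF_y = 0: T_A·sin41° + T_B·sin64° = 460.
Substitute: T_A·(0.656059 + 1.72162·0.898794) = 460 → T_A = 208.764 ≈ 208.8 lb.
Then T_B = 1.72162 × 208.764 = 359.4 lb.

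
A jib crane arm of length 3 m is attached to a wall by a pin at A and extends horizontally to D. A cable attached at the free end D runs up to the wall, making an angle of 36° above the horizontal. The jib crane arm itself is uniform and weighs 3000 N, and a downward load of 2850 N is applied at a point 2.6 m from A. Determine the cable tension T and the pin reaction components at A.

T = 6754 N, A_x = 5464 N, A_y = 1880 N

ΣM about A: T·sin36°·3 − 3000·1.5 − 2850·2.6 = 0 → T = 11910/(3·0.587785) = 6754.17 ≈ 6754 N.
ΣF_x = 0: A_x − T·cos36° = 0 → A_x = 6754.17 × 0.809017 = 5464 N.
ΣF_y = 0: A_y + T·sin36° − 3000 − 2850 = 0 → A_y = 5850 − 6754.17 × 0.587785 = 1880 N.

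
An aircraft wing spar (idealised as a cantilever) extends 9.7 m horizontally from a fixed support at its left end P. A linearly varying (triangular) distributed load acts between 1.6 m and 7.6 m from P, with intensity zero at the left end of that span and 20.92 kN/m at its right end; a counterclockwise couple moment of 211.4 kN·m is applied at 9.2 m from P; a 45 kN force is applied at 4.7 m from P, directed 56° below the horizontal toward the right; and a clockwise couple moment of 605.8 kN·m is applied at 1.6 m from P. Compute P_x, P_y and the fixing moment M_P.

P_x = -25.16 kN, P_y = 100.1 kN, M_P = 921.2 kN·m

Resultant of the triangular load: ½ × 20.92 × 6 = 62.76 kN, acting at 5.6 m from P (one-third of the span from the peak).
ΣF_x = 0: P_x + 45·cos56° = 0 → P_x = -25.16 kN.
ΣF_y = 0: P_y − ½·20.92·6 − 45·sin56° = 0 → P_y = 100.1 kN.
ΣM about P: M_P − (½·20.92·6)·5.6 + 211.4 − 45·sin56°·4.7 − 605.8 = 0 → M_P = 921.2 kN·m.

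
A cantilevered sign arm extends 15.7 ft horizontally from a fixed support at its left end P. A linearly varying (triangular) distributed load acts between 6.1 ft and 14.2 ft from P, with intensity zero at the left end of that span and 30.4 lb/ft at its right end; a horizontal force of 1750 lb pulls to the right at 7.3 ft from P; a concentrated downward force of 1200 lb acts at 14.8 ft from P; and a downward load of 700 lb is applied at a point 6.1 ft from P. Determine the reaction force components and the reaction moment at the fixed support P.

P_x = -1750 lb, P_y = 2023 lb, M_P = 23450 lb·ft

Resultant of the triangular load: ½ × 30.4 × 8.1 = 123.12 lb, acting at 11.5 ft from P (one-third of the span from the peak).
ΣF_x = 0: P_x + 1750 = 0 → P_x = -1750 lb.
ΣF_y = 0: P_y − ½·30.4·8.1 − 1200 − 700 = 0 → P_y = 2023 lb.
ΣM about P: M_P − (½·30.4·8.1)·11.5 − 1200·14.8 − 700·6.1 = 0 → M_P = 23450 lb·ft.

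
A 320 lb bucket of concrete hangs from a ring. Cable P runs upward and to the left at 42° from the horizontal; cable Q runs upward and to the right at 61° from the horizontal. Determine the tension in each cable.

ΣF_x = 0: −T_P·cos42° + T_Q·cos61° = 0 → T_Q = 1.53286·T_P.
ΣF_y = 0: T_P·sin42° + T_Q·sin61° = 320.
Substitute: T_P·(0.669131 + 1.53286·0.87462) = 320 → T_P = 159.22 ≈ 159.2 lb.
Then T_Q = 1.53286 × 159.22 = 244.1 lb.

T_P = 159.2 lb, T_Q = 244.1 lb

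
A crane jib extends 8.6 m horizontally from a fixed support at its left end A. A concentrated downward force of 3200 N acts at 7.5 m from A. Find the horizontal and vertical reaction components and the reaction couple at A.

ΣF_x = 0: A_x = 0.
ΣF_y = 0: A_y − 3200 = 0 → A_y = 3200 N.
ΣM about A: M_A − 3200·7.5 = 0 → M_A = 24000 N·m.

A_x = 0, A_y = 3200 N, M_A = 24000 N·m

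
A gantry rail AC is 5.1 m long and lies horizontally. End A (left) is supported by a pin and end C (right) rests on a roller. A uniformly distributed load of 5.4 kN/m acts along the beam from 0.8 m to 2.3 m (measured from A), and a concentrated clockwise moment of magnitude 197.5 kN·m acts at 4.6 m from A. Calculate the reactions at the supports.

Resultant of the distributed load: 5.4 × 1.5 = 8.1 kN at 1.55 m from A.
Taking moments about A: C_y·5.1 − (5.4·1.5)·1.55 − 197.5 = 0 → C_y = 210.055/5.1 = 41.1873 ≈ 41.19 kN.
ΣF_y = 0: A_y + 41.1873 − 5.4·1.5 = 0 → A_y = -33.09 kN.
ΣF_x = 0: no horizontal applied forces, so A_x = 0.

A_x = 0, A_y = -33.09 kN, C_y = 41.19 kN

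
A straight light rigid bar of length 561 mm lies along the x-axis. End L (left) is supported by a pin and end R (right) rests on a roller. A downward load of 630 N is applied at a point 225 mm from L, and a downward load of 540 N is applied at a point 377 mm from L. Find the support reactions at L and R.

Taking moments about L: R_y·561 − 630·225 − 540·377 = 0 → R_y = 345330/561 = 615.561 ≈ 615.6 N.
ΣF_y = 0: L_y + 615.561 − 630 − 540 = 0 → L_y = 554.4 N.
ΣF_x = 0: no horizontal applied forces, so L_x = 0.

L_x = 0, L_y = 554.4 N, R_y = 615.6 N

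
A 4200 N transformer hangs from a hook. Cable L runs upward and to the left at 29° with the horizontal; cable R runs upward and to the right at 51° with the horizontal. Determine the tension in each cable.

ΣF_x = 0: −T_L·cos29° + T_R·cos51° = 0 → T_R = 1.38978·T_L.
ΣF_y = 0: T_L·sin29° + T_R·sin51° = 4200.
Substitute: T_L·(0.48481 + 1.38978·0.777146) = 4200 → T_L = 2683.93 ≈ 2684 N.
Then T_R = 1.38978 × 2683.93 = 3730 N.

T_L = 2684 N, T_R = 3730 N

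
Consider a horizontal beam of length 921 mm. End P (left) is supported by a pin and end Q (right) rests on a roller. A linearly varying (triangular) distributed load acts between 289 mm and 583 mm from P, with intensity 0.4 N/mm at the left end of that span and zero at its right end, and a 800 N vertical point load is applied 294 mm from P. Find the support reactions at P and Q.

Resultant of the triangular load: ½ × 0.4 × 294 = 58.8 N, acting at 387 mm from P (one-third of the span from the peak).
Taking moments about P: Q_y·921 − (½·0.4·294)·387 − 800·294 = 0 → Q_y = 257955.6/921 = 280.082 ≈ 280.1 N.
ΣF_y = 0: P_y + 280.082 − ½·0.4·294 − 800 = 0 → P_y = 578.7 N.
ΣF_x = 0: no horizontal applied forces, so P_x = 0.

P_x = 0, P_y = 578.7 N, Q_y = 280.1 N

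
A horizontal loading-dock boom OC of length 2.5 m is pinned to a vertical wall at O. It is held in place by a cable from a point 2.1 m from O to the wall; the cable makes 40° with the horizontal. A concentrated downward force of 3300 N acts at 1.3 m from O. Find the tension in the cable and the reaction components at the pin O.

ΣM about O: T·sin40°·2.1 − 3300·1.3 = 0 → T = 4290/(2.1·0.642788) = 3178.12 ≈ 3178 N.
ΣF_x = 0: O_x − T·cos40° = 0 → O_x = 3178.12 × 0.766044 = 2435 N.
ΣF_y = 0: O_y + T·sin40° − 3300 = 0 → O_y = 3300 − 3178.12 × 0.642788 = 1257 N.

T = 3178 N, O_x = 2435 N, O_y = 1257 N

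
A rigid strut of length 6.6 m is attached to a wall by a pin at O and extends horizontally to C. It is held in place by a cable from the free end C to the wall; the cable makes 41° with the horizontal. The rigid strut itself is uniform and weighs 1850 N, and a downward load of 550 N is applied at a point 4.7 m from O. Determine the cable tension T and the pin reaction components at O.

ΣM about O: T·sin41°·6.6 − 1850·3.3 − 550·4.7 = 0 → T = 8690/(6.6·0.656059) = 2006.93 ≈ 2007 N.
ΣF_x = 0: O_x − T·cos41° = 0 → O_x = 2006.93 × 0.75471 = 1515 N.
ΣF_y = 0: O_y + T·sin41° − 1850 − 550 = 0 → O_y = 2400 − 2006.93 × 0.656059 = 1083 N.

T = 2007 N, O_x = 1515 N, O_y = 1083 N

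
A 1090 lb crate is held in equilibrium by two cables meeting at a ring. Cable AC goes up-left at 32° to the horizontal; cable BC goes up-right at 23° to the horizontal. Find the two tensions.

T_AC = 1225 lb, T_BC = 1128 lb

ΣF_x = 0: −T_AC·cos32° + T_BC·cos23° = 0 → T_BC = 0.921286·T_AC.
ΣF_y = 0: T_AC·sin32° + T_BC·sin23° = 1090.
Substitute: T_AC·(0.529919 + 0.921286·0.390731) = 1090 → T_AC = 1224.86 ≈ 1225 lb.
Then T_BC = 0.921286 × 1224.86 = 1128 lb.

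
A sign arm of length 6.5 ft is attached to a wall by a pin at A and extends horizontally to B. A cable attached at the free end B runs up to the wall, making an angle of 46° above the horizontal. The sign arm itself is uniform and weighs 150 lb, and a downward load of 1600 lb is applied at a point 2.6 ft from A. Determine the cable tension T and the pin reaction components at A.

T = 994.0 lb, A_x = 690.5 lb, A_y = 1035 lb

ΣM about A: T·sin46°·6.5 − 150·3.25 − 1600·2.6 = 0 → T = 4647.5/(6.5·0.71934) = 993.967 ≈ 994.0 lb.
ΣF_x = 0: A_x − T·cos46° = 0 → A_x = 993.967 × 0.694658 = 690.5 lb.
ΣF_y = 0: A_y + T·sin46° − 150 − 1600 = 0 → A_y = 1750 − 993.967 × 0.71934 = 1035 lb.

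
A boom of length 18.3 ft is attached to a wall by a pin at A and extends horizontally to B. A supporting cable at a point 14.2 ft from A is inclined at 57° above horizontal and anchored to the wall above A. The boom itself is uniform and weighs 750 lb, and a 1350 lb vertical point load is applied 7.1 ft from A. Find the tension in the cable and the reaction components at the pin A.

T = 1381 lb, A_x = 752.2 lb, A_y = 941.7 lb

ΣM about A: T·sin57°·14.2 − 750·9.15 − 1350·7.1 = 0 → T = 16447.5/(14.2·0.838671) = 1381.08 ≈ 1381 lb.
ΣF_x = 0: A_x − T·cos57° = 0 → A_x = 1381.08 × 0.544639 = 752.2 lb.
ΣF_y = 0: A_y + T·sin57° − 750 − 1350 = 0 → A_y = 2100 − 1381.08 × 0.838671 = 941.7 lb.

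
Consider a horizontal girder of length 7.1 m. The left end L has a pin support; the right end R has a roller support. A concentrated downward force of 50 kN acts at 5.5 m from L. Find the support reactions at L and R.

Taking moments about L: R_y·7.1 − 50·5.5 = 0 → R_y = 275/7.1 = 38.7324 ≈ 38.73 kN.
ΣF_y = 0: L_y + 38.7324 − 50 = 0 → L_y = 11.27 kN.
ΣF_x = 0: no horizontal applied forces, so L_x = 0.

L_x = 0, L_y = 11.27 kN, R_y = 38.73 kN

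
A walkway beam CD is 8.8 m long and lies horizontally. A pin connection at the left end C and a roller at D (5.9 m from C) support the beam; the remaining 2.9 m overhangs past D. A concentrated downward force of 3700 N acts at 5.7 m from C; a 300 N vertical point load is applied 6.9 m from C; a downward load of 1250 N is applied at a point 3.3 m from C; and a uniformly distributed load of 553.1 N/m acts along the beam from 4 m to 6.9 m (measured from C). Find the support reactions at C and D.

Resultant of the distributed load: 553.1 × 2.9 = 1603.99 N at 5.45 m from C.
ΣM about C: D_y·5.9 − 3700·5.7 − 300·6.9 − 1250·3.3 − (553.1·2.9)·5.45 = 0 → D_y = 36026.7455/5.9 = 6106.23 ≈ 6106 N.
ΣF_y = 0: C_y + 6106.23 − 3700 − 300 − 1250 − 553.1·2.9 = 0 → C_y = 747.8 N.
ΣF_x = 0: no horizontal applied forces, so C_x = 0.

C_x = 0, C_y = 747.8 N, D_y = 6106 N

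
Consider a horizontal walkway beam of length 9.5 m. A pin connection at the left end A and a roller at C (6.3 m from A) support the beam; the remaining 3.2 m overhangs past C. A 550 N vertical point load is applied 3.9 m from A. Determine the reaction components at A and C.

A_x = 0, A_y = 209.5 N, C_y = 340.5 N

ΣM about A: C_y·6.3 − 550·3.9 = 0 → C_y = 2145/6.3 = 340.476 ≈ 340.5 N.
ΣF_y = 0: A_y + 340.476 − 550 = 0 → A_y = 209.5 N.
ΣF_x = 0: no horizontal applied forces, so A_x = 0.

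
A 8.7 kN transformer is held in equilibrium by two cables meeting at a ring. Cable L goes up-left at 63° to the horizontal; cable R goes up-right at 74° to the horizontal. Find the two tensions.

T_L = 3.516 kN, T_R = 5.791 kN

ΣF_x = 0: −T_L·cos63° + T_R·cos74° = 0 → T_R = 1.64706·T_L.
ΣF_y = 0: T_L·sin63° + T_R·sin74° = 8.7.
Substitute: T_L·(0.891007 + 1.64706·0.961262) = 8.7 → T_L = 3.5162 ≈ 3.516 kN.
Then T_R = 1.64706 × 3.5162 = 5.791 kN.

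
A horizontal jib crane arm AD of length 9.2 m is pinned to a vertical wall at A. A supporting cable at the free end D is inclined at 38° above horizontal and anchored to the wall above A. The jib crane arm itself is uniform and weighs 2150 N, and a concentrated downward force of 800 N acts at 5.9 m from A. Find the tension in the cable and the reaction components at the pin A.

T = 2579 N, A_x = 2033 N, A_y = 1362 N

ΣM about A: T·sin38°·9.2 − 2150·4.6 − 800·5.9 = 0 → T = 14610/(9.2·0.615661) = 2579.41 ≈ 2579 N.
ΣF_x = 0: A_x − T·cos38° = 0 → A_x = 2579.41 × 0.788011 = 2033 N.
ΣF_y = 0: A_y + T·sin38° − 2150 − 800 = 0 → A_y = 2950 − 2579.41 × 0.615661 = 1362 N.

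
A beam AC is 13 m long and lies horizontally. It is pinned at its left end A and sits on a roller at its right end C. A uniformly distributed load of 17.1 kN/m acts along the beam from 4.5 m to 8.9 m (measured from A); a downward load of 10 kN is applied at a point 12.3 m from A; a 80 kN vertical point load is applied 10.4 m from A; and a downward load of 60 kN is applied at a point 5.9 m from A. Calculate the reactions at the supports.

A_x = 0, A_y = 85.77 kN, C_y = 139.5 kN

Resultant of the distributed load: 17.1 × 4.4 = 75.24 kN at 6.7 m from A.
Taking moments about A: C_y·13 − (17.1·4.4)·6.7 − 10·12.3 − 80·10.4 − 60·5.9 = 0 → C_y = 1813.108/13 = 139.47 ≈ 139.5 kN.
ΣF_y = 0: A_y + 139.47 − 17.1·4.4 − 10 − 80 − 60 = 0 → A_y = 85.77 kN.
ΣF_x = 0: no horizontal applied forces, so A_x = 0.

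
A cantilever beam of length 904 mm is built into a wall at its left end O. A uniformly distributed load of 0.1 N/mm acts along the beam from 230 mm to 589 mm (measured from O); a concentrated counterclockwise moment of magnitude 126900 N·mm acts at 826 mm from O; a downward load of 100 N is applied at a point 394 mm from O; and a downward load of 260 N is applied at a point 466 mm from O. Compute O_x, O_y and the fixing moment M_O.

Resultant of the distributed load: 0.1 × 359 = 35.9 N at 409.5 mm from O.
ΣF_x = 0: O_x = 0.
ΣF_y = 0: O_y − 0.1·359 − 100 − 260 = 0 → O_y = 395.9 N.
ΣM about O: M_O − (0.1·359)·409.5 + 126900 − 100·394 − 260·466 = 0 → M_O = 48360 N·mm.

O_x = 0, O_y = 395.9 N, M_O = 48360 N·mm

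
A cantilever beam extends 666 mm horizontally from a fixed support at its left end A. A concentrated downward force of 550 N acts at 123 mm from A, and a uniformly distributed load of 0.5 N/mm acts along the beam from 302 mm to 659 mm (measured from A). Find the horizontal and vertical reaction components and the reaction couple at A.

A_x = 0, A_y = 728.5 N, M_A = 153400 N·mm

Resultant of the distributed load: 0.5 × 357 = 178.5 N at 480.5 mm from A.
ΣF_x = 0: A_x = 0.
ΣF_y = 0: A_y − 550 − 0.5·357 = 0 → A_y = 728.5 N.
ΣM about A: M_A − 550·123 − (0.5·357)·480.5 = 0 → M_A = 153400 N·mm.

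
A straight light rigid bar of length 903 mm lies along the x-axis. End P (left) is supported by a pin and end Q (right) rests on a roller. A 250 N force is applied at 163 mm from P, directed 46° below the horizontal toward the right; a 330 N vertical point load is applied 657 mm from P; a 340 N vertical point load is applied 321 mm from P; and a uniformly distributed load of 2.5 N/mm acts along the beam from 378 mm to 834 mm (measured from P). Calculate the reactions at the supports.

P_x = -173.7 N, P_y = 831.4 N, Q_y = 1158 N

Resultant of the distributed load: 2.5 × 456 = 1140 N at 606 mm from P.
Moments about P: Q_y·903 − 250·sin46°·163 − 330·657 − 340·321 − (2.5·456)·606 = 0 → Q_y = 1046100/903 = 1158.47 ≈ 1158 N.
ΣF_y = 0: P_y + 1158.47 − 250·sin46° − 330 − 340 − 2.5·456 = 0 → P_y = 831.4 N.
ΣF_x = 0: P_x + 250·cos46° = 0 → P_x = -173.7 N.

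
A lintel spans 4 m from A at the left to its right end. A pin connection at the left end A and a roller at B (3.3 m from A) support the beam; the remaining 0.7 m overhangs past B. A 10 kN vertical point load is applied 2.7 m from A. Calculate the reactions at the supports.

ΣM about A: B_y·3.3 − 10·2.7 = 0 → B_y = 27/3.3 = 8.18182 ≈ 8.182 kN.
ΣF_y = 0: A_y + 8.18182 − 10 = 0 → A_y = 1.818 kN.
ΣF_x = 0: no horizontal applied forces, so A_x = 0.

A_x = 0, A_y = 1.818 kN, B_y = 8.182 kN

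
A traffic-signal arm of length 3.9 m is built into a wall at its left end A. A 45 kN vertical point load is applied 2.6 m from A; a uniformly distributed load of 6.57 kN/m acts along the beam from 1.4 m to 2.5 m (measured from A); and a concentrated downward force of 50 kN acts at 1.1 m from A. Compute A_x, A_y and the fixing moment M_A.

A_x = 0, A_y = 102.2 kN, M_A = 186.1 kN·m

Resultant of the distributed load: 6.57 × 1.1 = 7.227 kN at 1.95 m from A.
ΣF_x = 0: A_x = 0.
ΣF_y = 0: A_y − 45 − 6.57·1.1 − 50 = 0 → A_y = 102.2 kN.
ΣM about A: M_A − 45·2.6 − (6.57·1.1)·1.95 − 50·1.1 = 0 → M_A = 186.1 kN·m.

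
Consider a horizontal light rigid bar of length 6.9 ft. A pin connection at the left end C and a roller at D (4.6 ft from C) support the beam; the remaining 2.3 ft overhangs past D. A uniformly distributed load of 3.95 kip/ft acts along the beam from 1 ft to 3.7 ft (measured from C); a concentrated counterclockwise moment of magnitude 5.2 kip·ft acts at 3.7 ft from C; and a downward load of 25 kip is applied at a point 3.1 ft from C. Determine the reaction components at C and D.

C_x = 0, C_y = 14.50 kip, D_y = 21.17 kip

Resultant of the distributed load: 3.95 × 2.7 = 10.665 kip at 2.35 ft from C.
Moments about C: D_y·4.6 − (3.95·2.7)·2.35 + 5.2 − 25·3.1 = 0 → D_y = 97.36275/4.6 = 21.1658 ≈ 21.17 kip.
ΣF_y = 0: C_y + 21.1658 − 3.95·2.7 − 25 = 0 → C_y = 14.50 kip.
ΣF_x = 0: no horizontal applied forces, so C_x = 0.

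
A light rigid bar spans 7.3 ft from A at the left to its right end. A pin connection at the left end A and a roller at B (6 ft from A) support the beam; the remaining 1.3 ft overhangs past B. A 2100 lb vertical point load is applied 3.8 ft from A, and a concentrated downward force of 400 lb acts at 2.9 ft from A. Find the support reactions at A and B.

Taking moments about A: B_y·6 − 2100·3.8 − 400·2.9 = 0 → B_y = 9140/6 = 1523.33 ≈ 1523 lb.
ΣF_y = 0: A_y + 1523.33 − 2100 − 400 = 0 → A_y = 976.7 lb.
ΣF_x = 0: no horizontal applied forces, so A_x = 0.

A_x = 0, A_y = 976.7 lb, B_y = 1523 lb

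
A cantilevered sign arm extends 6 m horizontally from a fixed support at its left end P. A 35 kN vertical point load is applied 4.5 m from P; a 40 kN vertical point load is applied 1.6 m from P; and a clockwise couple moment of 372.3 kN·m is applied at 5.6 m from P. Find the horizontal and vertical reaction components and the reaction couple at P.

P_x = 0, P_y = 75.00 kN, M_P = 593.8 kN·m

ΣF_x = 0: P_x = 0.
ΣF_y = 0: P_y − 35 − 40 = 0 → P_y = 75.00 kN.
ΣM about P: M_P − 35·4.5 − 40·1.6 − 372.3 = 0 → M_P = 593.8 kN·m.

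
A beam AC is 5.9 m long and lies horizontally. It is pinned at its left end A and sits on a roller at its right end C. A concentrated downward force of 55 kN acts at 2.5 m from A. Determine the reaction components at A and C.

ΣM about A: C_y·5.9 − 55·2.5 = 0 → C_y = 137.5/5.9 = 23.3051 ≈ 23.31 kN.
ΣF_y = 0: A_y + 23.3051 − 55 = 0 → A_y = 31.69 kN.
ΣF_x = 0: no horizontal applied forces, so A_x = 0.

A_x = 0, A_y = 31.69 kN, C_y = 23.31 kN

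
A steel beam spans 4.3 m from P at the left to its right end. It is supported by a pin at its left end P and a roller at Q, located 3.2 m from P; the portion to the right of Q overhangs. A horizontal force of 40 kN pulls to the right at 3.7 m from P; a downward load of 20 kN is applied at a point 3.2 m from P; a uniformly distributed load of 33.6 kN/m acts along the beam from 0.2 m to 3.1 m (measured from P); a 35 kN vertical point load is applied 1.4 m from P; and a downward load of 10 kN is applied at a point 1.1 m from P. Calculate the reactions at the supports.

Resultant of the distributed load: 33.6 × 2.9 = 97.44 kN at 1.65 m from P.
ΣM about P: Q_y·3.2 − 20·3.2 − (33.6·2.9)·1.65 − 35·1.4 − 10·1.1 = 0 → Q_y = 284.776/3.2 = 88.9925 ≈ 88.99 kN.
ΣF_y = 0: P_y + 88.9925 − 20 − 33.6·2.9 − 35 − 10 = 0 → P_y = 73.45 kN.
ΣF_x = 0: P_x + 40 = 0 → P_x = -40.00 kN.

P_x = -40.00 kN, P_y = 73.45 kN, Q_y = 88.99 kN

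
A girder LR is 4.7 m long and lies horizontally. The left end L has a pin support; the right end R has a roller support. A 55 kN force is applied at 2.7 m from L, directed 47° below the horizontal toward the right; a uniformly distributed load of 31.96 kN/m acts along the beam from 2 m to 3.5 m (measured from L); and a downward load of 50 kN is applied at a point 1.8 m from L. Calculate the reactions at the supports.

Resultant of the distributed load: 31.96 × 1.5 = 47.94 kN at 2.75 m from L.
ΣM about L: R_y·4.7 − 55·sin47°·2.7 − (31.96·1.5)·2.75 − 50·1.8 = 0 → R_y = 330.441/4.7 = 70.3066 ≈ 70.31 kN.
ΣF_y = 0: L_y + 70.3066 − 55·sin47° − 31.96·1.5 − 50 = 0 → L_y = 67.86 kN.
ΣF_x = 0: L_x + 55·cos47° = 0 → L_x = -37.51 kN.

L_x = -37.51 kN, L_y = 67.86 kN, R_y = 70.31 kN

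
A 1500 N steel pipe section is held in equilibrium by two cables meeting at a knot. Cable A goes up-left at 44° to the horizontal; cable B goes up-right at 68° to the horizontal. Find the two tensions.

T_A = 606.0 N, T_B = 1164 N

ΣF_x = 0: −T_A·cos44° + T_B·cos68° = 0 → T_B = 1.92025·T_A.
ΣF_y = 0: T_A·sin44° + T_B·sin68° = 1500.
Substitute: T_A·(0.694658 + 1.92025·0.927184) = 1500 → T_A = 606.04 ≈ 606.0 N.
Then T_B = 1.92025 × 606.04 = 1164 N.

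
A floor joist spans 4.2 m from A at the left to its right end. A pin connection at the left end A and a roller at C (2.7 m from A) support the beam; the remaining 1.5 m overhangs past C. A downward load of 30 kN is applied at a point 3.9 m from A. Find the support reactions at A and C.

ΣM about A: C_y·2.7 − 30·3.9 = 0 → C_y = 117/2.7 = 43.3333 ≈ 43.33 kN.
ΣF_y = 0: A_y + 43.3333 − 30 = 0 → A_y = -13.33 kN.
ΣF_x = 0: no horizontal applied forces, so A_x = 0.

A_x = 0, A_y = -13.33 kN, C_y = 43.33 kN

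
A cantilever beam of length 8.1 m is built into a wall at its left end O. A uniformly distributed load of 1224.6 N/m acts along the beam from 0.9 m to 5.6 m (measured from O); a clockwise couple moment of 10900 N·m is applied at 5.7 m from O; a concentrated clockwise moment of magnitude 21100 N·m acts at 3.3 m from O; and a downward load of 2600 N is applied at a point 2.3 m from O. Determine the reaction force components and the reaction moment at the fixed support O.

O_x = 0, O_y = 8356 N, M_O = 56690 N·m

Resultant of the distributed load: 1224.6 × 4.7 = 5755.62 N at 3.25 m from O.
ΣF_x = 0: O_x = 0.
ΣF_y = 0: O_y − 1224.6·4.7 − 2600 = 0 → O_y = 8356 N.
ΣM about O: M_O − (1224.6·4.7)·3.25 − 10900 − 21100 − 2600·2.3 = 0 → M_O = 56690 N·m.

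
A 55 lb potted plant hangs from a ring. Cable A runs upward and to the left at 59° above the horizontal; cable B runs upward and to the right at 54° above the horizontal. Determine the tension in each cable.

T_A = 35.12 lb, T_B = 30.77 lb

ΣF_x = 0: −T_A·cos59° + T_B·cos54° = 0 → T_B = 0.876235·T_A.
ΣF_y = 0: T_A·sin59° + T_B·sin54° = 55.
Substitute: T_A·(0.857167 + 0.876235·0.809017) = 55 → T_A = 35.1201 ≈ 35.12 lb.
Then T_B = 0.876235 × 35.1201 = 30.77 lb.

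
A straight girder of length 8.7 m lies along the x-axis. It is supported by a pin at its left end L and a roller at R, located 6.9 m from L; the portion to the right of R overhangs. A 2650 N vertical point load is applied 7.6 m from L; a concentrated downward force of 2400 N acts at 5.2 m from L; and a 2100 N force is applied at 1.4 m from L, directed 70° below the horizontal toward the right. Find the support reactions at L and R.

L_x = -718.2 N, L_y = 1895 N, R_y = 5128 N

ΣM about L: R_y·6.9 − 2650·7.6 − 2400·5.2 − 2100·sin70°·1.4 = 0 → R_y = 35382.7/6.9 = 5127.93 ≈ 5128 N.
ΣF_y = 0: L_y + 5127.93 − 2650 − 2400 − 2100·sin70° = 0 → L_y = 1895 N.
ΣF_x = 0: L_x + 2100·cos70° = 0 → L_x = -718.2 N.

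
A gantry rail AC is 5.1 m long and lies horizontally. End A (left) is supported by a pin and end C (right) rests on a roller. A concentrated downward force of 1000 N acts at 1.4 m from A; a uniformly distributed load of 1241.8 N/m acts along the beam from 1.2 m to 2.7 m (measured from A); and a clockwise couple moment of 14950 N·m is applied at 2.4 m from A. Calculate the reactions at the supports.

Resultant of the distributed load: 1241.8 × 1.5 = 1862.7 N at 1.95 m from A.
ΣM about A: C_y·5.1 − 1000·1.4 − (1241.8·1.5)·1.95 − 14950 = 0 → C_y = 19982.265/5.1 = 3918.09 ≈ 3918 N.
ΣF_y = 0: A_y + 3918.09 − 1000 − 1241.8·1.5 = 0 → A_y = -1055 N.
ΣF_x = 0: no horizontal applied forces, so A_x = 0.

A_x = 0, A_y = -1055 N, C_y = 3918 N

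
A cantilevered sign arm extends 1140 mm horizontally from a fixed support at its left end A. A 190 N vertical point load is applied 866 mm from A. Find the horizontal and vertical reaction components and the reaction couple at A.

ΣF_x = 0: A_x = 0.
ΣF_y = 0: A_y − 190 = 0 → A_y = 190.0 N.
ΣM about A: M_A − 190·866 = 0 → M_A = 164500 N·mm.

A_x = 0, A_y = 190.0 N, M_A = 164500 N·mm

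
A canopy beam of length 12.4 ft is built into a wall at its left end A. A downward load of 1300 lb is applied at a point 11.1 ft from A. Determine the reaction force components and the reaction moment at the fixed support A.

ΣF_x = 0: A_x = 0.
ΣF_y = 0: A_y − 1300 = 0 → A_y = 1300 lb.
ΣM about A: M_A − 1300·11.1 = 0 → M_A = 14430 lb·ft.

A_x = 0, A_y = 1300 lb, M_A = 14430 lb·ft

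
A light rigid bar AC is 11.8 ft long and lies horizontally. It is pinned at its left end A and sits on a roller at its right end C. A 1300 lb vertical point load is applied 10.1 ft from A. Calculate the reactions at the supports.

ΣM about A: C_y·11.8 − 1300·10.1 = 0 → C_y = 13130/11.8 = 1112.71 ≈ 1113 lb.
ΣF_y = 0: A_y + 1112.71 − 1300 = 0 → A_y = 187.3 lb.
ΣF_x = 0: no horizontal applied forces, so A_x = 0.

A_x = 0, A_y = 187.3 lb, C_y = 1113 lb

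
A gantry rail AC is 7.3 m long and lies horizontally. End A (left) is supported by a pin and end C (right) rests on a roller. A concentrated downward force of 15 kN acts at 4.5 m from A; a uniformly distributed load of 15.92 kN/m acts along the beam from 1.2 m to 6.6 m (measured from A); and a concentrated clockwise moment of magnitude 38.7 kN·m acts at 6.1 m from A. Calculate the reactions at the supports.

A_x = 0, A_y = 40.49 kN, C_y = 60.48 kN

Resultant of the distributed load: 15.92 × 5.4 = 85.968 kN at 3.9 m from A.
Taking moments about A: C_y·7.3 − 15·4.5 − (15.92·5.4)·3.9 − 38.7 = 0 → C_y = 441.4752/7.3 = 60.4761 ≈ 60.48 kN.
ΣF_y = 0: A_y + 60.4761 − 15 − 15.92·5.4 = 0 → A_y = 40.49 kN.
ΣF_x = 0: no horizontal applied forces, so A_x = 0.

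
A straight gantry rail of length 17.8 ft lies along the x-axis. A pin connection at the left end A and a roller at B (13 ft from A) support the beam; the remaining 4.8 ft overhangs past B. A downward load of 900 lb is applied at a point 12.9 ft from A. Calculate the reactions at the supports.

A_x = 0, A_y = 6.923 lb, B_y = 893.1 lb

Moments about A: B_y·13 − 900·12.9 = 0 → B_y = 11610/13 = 893.077 ≈ 893.1 lb.
ΣF_y = 0: A_y + 893.077 − 900 = 0 → A_y = 6.923 lb.
ΣF_x = 0: no horizontal applied forces, so A_x = 0.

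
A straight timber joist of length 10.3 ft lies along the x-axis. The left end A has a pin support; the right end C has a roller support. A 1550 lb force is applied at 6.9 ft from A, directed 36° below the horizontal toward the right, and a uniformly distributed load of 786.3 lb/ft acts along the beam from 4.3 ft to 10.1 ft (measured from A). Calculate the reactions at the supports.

A_x = -1254 lb, A_y = 1673 lb, C_y = 3798 lb

Resultant of the distributed load: 786.3 × 5.8 = 4560.54 lb at 7.2 ft from A.
Taking moments about A: C_y·10.3 − 1550·sin36°·6.9 − (786.3·5.8)·7.2 = 0 → C_y = 39122.3/10.3 = 3798.28 ≈ 3798 lb.
ΣF_y = 0: A_y + 3798.28 − 1550·sin36° − 786.3·5.8 = 0 → A_y = 1673 lb.
ΣF_x = 0: A_x + 1550·cos36° = 0 → A_x = -1254 lb.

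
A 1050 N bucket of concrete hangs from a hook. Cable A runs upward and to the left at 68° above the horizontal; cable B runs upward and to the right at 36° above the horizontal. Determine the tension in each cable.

T_A = 875.5 N, T_B = 405.4 N

ΣF_x = 0: −T_A·cos68° + T_B·cos36° = 0 → T_B = 0.463039·T_A.
ΣF_y = 0: T_A·sin68° + T_B·sin36° = 1050.
Substitute: T_A·(0.927184 + 0.463039·0.587785) = 1050 → T_A = 875.473 ≈ 875.5 N.
Then T_B = 0.463039 × 875.473 = 405.4 N.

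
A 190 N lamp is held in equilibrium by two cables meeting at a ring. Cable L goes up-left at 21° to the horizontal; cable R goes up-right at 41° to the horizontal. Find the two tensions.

T_L = 162.4 N, T_R = 200.9 N

ΣF_x = 0: −T_L·cos21° + T_R·cos41° = 0 → T_R = 1.23701·T_L.
ΣF_y = 0: T_L·sin21° + T_R·sin41° = 190.
Substitute: T_L·(0.358368 + 1.23701·0.656059) = 190 → T_L = 162.404 ≈ 162.4 N.
Then T_R = 1.23701 × 162.404 = 200.9 N.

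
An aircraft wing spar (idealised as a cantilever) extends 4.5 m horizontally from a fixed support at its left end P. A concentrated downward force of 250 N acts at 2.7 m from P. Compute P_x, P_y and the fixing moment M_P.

P_x = 0, P_y = 250.0 N, M_P = 675.0 N·m

ΣF_x = 0: P_x = 0.
ΣF_y = 0: P_y − 250 = 0 → P_y = 250.0 N.
ΣM about P: M_P − 250·2.7 = 0 → M_P = 675.0 N·m.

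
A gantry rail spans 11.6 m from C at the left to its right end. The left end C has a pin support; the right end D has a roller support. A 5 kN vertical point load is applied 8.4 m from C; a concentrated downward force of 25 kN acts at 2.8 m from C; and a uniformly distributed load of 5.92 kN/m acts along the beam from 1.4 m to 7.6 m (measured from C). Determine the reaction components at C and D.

Resultant of the distributed load: 5.92 × 6.2 = 36.704 kN at 4.5 m from C.
Moments about C: D_y·11.6 − 5·8.4 − 25·2.8 − (5.92·6.2)·4.5 = 0 → D_y = 277.168/11.6 = 23.8938 ≈ 23.89 kN.
ΣF_y = 0: C_y + 23.8938 − 5 − 25 − 5.92·6.2 = 0 → C_y = 42.81 kN.
ΣF_x = 0: no horizontal applied forces, so C_x = 0.

C_x = 0, C_y = 42.81 kN, D_y = 23.89 kN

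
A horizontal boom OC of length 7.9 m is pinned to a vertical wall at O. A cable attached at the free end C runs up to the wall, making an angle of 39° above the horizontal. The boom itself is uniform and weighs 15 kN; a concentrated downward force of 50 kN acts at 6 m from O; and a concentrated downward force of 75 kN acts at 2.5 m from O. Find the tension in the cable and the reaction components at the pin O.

ΣM about O: T·sin39°·7.9 − 15·3.95 − 50·6 − 75·2.5 = 0 → T = 546.75/(7.9·0.62932) = 109.974 ≈ 110.0 kN.
ΣF_x = 0: O_x − T·cos39° = 0 → O_x = 109.974 × 0.777146 = 85.47 kN.
ΣF_y = 0: O_y + T·sin39° − 15 − 50 − 75 = 0 → O_y = 140 − 109.974 × 0.62932 = 70.79 kN.

T = 110.0 kN, O_x = 85.47 kN, O_y = 70.79 kN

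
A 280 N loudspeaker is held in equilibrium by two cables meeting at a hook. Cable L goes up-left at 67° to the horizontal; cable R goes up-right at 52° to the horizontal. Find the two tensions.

T_L = 197.1 N, T_R = 125.1 N

ΣF_x = 0: −T_L·cos67° + T_R·cos52° = 0 → T_R = 0.634653·T_L.
ΣF_y = 0: T_L·sin67° + T_R·sin52° = 280.
Substitute: T_L·(0.920505 + 0.634653·0.788011) = 280 → T_L = 197.097 ≈ 197.1 N.
Then T_R = 0.634653 × 197.097 = 125.1 N.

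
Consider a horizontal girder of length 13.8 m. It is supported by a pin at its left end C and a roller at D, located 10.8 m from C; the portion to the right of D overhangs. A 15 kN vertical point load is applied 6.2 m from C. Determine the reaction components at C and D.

ΣM about C: D_y·10.8 − 15·6.2 = 0 → D_y = 93/10.8 = 8.61111 ≈ 8.611 kN.
ΣF_y = 0: C_y + 8.61111 − 15 = 0 → C_y = 6.389 kN.
ΣF_x = 0: no horizontal applied forces, so C_x = 0.

C_x = 0, C_y = 6.389 kN, D_y = 8.611 kN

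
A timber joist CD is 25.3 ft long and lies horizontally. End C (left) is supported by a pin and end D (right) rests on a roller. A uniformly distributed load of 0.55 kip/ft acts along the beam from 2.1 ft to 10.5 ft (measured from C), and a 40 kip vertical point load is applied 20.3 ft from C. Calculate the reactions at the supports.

C_x = 0, C_y = 11.37 kip, D_y = 33.25 kip

Resultant of the distributed load: 0.55 × 8.4 = 4.62 kip at 6.3 ft from C.
Moments about C: D_y·25.3 − (0.55·8.4)·6.3 − 40·20.3 = 0 → D_y = 841.106/25.3 = 33.2453 ≈ 33.25 kip.
ΣF_y = 0: C_y + 33.2453 − 0.55·8.4 − 40 = 0 → C_y = 11.37 kip.
ΣF_x = 0: no horizontal applied forces, so C_x = 0.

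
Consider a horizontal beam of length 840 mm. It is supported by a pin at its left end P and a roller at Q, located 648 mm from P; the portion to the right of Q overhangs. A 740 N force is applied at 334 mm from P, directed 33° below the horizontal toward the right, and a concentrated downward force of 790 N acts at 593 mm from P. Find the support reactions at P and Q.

Moments about P: Q_y·648 − 740·sin33°·334 − 790·593 = 0 → Q_y = 603083/648 = 930.684 ≈ 930.7 N.
ΣF_y = 0: P_y + 930.684 − 740·sin33° − 790 = 0 → P_y = 262.3 N.
ΣF_x = 0: P_x + 740·cos33° = 0 → P_x = -620.6 N.

P_x = -620.6 N, P_y = 262.3 N, Q_y = 930.7 N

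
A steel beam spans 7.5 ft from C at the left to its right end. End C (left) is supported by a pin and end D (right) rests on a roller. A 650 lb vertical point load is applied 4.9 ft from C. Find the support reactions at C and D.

ΣM about C: D_y·7.5 − 650·4.9 = 0 → D_y = 3185/7.5 = 424.667 ≈ 424.7 lb.
ΣF_y = 0: C_y + 424.667 − 650 = 0 → C_y = 225.3 lb.
ΣF_x = 0: no horizontal applied forces, so C_x = 0.

C_x = 0, C_y = 225.3 lb, D_y = 424.7 lb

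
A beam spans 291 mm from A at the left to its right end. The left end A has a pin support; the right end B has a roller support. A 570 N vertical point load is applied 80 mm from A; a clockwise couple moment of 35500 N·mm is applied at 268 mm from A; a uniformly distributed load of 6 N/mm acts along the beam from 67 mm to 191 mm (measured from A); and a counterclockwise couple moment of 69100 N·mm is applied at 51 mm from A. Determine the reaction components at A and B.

A_x = 0, A_y = 942.9 N, B_y = 371.1 N

Resultant of the distributed load: 6 × 124 = 744 N at 129 mm from A.
Moments about A: B_y·291 − 570·80 − 35500 − (6·124)·129 + 69100 = 0 → B_y = 107976/291 = 371.052 ≈ 371.1 N.
ΣF_y = 0: A_y + 371.052 − 570 − 6·124 = 0 → A_y = 942.9 N.
ΣF_x = 0: no horizontal applied forces, so A_x = 0.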